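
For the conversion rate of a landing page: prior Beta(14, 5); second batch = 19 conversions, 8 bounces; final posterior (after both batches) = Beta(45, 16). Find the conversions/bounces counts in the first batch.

Sequential conjugate updates are equivalent to a single update on the pooled data, so total successes = posterior α − prior α and total failures = posterior β − prior β.
Total across both batches: 45−14=31 conversions, 16−5=11 bounces.
Subtract the second batch: 31−19=12 conversions and 11−8=3 bounces.

12 conversions and 3 bounces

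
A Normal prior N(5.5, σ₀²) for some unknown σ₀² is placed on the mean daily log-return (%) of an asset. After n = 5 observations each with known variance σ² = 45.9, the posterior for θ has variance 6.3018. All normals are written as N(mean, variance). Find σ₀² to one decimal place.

σ₀² = 20.1

Posterior precision equals prior precision plus data precision: 1/σ_n² = 1/σ₀² + n/σ².
So 1/σ₀² = 1/6.3018 − 5/45.9 = 0.158685 − 0.108932 = 0.049753.
Hence σ₀² = 1/0.049753 ≈ 20.1.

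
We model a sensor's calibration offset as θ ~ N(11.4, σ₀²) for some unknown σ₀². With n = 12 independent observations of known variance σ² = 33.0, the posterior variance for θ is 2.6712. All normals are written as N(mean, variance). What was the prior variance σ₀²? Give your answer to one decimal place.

Posterior precision equals prior precision plus data precision: 1/σ_n² = 1/σ₀² + n/σ².
So 1/σ₀² = 1/2.6712 − 12/33.0 = 0.374364 − 0.363636 = 0.010728.
Hence σ₀² = 1/0.010728 ≈ 93.2.

σ₀² = 93.2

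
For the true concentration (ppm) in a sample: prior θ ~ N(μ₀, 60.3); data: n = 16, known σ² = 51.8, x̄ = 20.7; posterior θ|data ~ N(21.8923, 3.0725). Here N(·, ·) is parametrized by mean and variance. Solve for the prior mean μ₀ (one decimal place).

μ₀ = 44.1

The posterior mean is a precision-weighted average: μ_n = (τ₀μ₀ + τ_data·x̄)/(τ₀+τ_data), with τ₀=1/σ₀² and τ_data=n/σ².
Here τ₀ = 1/60.3 = 0.016584 and τ_data = 16/51.8 = 0.308880, so τ_n = 0.325464.
Rearranging for μ₀: μ₀ = (μ_n·τ_n − τ_data·x̄)/τ₀ = (21.8923·0.325464 − 0.308880·20.7) / 0.016584 = 0.731340/0.016584 ≈ 44.1.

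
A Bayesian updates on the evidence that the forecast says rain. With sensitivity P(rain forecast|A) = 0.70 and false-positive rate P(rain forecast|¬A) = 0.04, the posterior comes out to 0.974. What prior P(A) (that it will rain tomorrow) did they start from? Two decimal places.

Bayes' rule in odds form gives O(A|E) = O(A)·[P(E|A)/P(E|¬A)], hence O(A) = O(A|E)/LR.
Posterior odds = 0.974/(1−0.974) = 37.4615. LR = 0.70/0.04 = 17.5000.
Prior odds = 37.4615/17.5000 = 2.1407, so P(A) = 2.1407/(1+2.1407) ≈ 0.68.

P(A) = 0.68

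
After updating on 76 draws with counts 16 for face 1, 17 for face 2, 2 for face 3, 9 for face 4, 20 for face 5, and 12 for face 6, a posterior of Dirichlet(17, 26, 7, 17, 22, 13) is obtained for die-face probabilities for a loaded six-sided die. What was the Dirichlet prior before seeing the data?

For a Dirichlet(α) prior with multinomial counts c, the posterior is Dirichlet(α + c) componentwise.
Subtract each count from the matching posterior parameter: 17−16=1, 26−17=9, 7−2=5, 17−9=8, 22−20=2, 13−12=1.

Dirichlet(1, 9, 5, 8, 2, 1)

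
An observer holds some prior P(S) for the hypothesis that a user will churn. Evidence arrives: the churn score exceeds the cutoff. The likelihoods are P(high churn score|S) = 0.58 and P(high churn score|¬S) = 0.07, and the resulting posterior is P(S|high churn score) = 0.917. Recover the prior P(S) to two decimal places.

P(S) = 0.57

In odds form, posterior odds = prior odds × likelihood ratio, so prior odds = posterior odds ÷ LR.
Posterior odds = 0.917/(1−0.917) = 11.0482. LR = 0.58/0.07 = 8.2857.
Prior odds = 11.0482/8.2857 = 1.3334, so P(S) = 1.3334/(1+1.3334) ≈ 0.57.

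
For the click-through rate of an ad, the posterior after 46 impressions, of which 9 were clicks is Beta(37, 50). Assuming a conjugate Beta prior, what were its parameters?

Beta(28, 13)

Under Beta–binomial conjugacy the posterior parameters are (α+s, β+f).
So α = 37 − 9 = 28 and β = 50 − 37 = 13.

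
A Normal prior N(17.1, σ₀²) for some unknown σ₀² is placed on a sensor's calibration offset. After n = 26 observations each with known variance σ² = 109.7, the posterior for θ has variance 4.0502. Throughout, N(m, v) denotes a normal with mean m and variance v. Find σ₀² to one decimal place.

σ₀² = 101.1

Posterior precision equals prior precision plus data precision: 1/σ_n² = 1/σ₀² + n/σ².
So 1/σ₀² = 1/4.0502 − 26/109.7 = 0.246901 − 0.237010 = 0.009891.
Hence σ₀² = 1/0.009891 ≈ 101.1.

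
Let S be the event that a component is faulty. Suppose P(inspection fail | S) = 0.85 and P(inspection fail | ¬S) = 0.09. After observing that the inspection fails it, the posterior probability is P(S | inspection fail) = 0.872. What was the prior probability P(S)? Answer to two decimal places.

In odds form, posterior odds = prior odds × likelihood ratio, so prior odds = posterior odds ÷ LR.
Posterior odds = 0.872/(1−0.872) = 6.8125. LR = 0.85/0.09 = 9.4444.
Prior odds = 6.8125/9.4444 = 0.7213, so P(S) = 0.7213/(1+0.7213) ≈ 0.42.

P(S) = 0.42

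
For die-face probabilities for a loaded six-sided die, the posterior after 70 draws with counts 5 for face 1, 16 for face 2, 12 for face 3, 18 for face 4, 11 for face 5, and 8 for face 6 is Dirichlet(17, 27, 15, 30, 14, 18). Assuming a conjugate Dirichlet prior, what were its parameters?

Dirichlet(12, 11, 3, 12, 3, 10)

For a Dirichlet(α) prior with multinomial counts c, the posterior is Dirichlet(α + c) componentwise.
Subtract each count from the matching posterior parameter: 17−5=12, 27−16=11, 15−12=3, 30−18=12, 14−11=3, 18−8=10.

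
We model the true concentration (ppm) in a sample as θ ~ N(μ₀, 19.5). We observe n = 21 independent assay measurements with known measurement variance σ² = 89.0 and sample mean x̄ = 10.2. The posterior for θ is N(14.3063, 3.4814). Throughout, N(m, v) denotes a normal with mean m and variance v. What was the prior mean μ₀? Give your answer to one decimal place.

With known observation variance, the Normal–Normal posterior has precision τ_n = τ₀ + n/σ² and mean μ_n = (τ₀μ₀ + (n/σ²)x̄)/τ_n.
Here τ₀ = 1/19.5 = 0.051282 and τ_data = 21/89.0 = 0.235955, so τ_n = 0.287237.
Rearranging for μ₀: μ₀ = (μ_n·τ_n − τ_data·x̄)/τ₀ = (14.3063·0.287237 − 0.235955·10.2) / 0.051282 = 1.702558/0.051282 ≈ 33.2.

μ₀ = 33.2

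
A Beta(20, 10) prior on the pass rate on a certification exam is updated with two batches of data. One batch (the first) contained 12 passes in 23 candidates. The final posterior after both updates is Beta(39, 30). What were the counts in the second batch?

7 passes and 9 failures

Sequential conjugate updates are equivalent to a single update on the pooled data, so total successes = posterior α − prior α and total failures = posterior β − prior β.
Total across both batches: 39−20=19 passes, 30−10=20 failures.
Subtract the first batch: 19−12=7 passes and 20−11=9 failures.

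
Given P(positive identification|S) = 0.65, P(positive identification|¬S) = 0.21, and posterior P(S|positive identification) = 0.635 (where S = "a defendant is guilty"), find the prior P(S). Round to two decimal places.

P(S) = 0.36

Bayes' rule in odds form gives O(S|E) = O(S)·[P(E|S)/P(E|¬S)], hence O(S) = O(S|E)/LR.
Posterior odds = 0.635/(1−0.635) = 1.7397. LR = 0.65/0.21 = 3.0952.
Prior odds = 1.7397/3.0952 = 0.5621, so P(S) = 0.5621/(1+0.5621) ≈ 0.36.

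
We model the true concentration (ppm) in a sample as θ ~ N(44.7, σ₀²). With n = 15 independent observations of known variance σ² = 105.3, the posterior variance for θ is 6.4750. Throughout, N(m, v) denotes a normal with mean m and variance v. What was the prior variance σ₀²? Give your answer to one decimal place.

σ₀² = 83.4

Posterior precision equals prior precision plus data precision: 1/σ_n² = 1/σ₀² + n/σ².
So 1/σ₀² = 1/6.4750 − 15/105.3 = 0.154440 − 0.142450 = 0.011990.
Hence σ₀² = 1/0.011990 ≈ 83.4.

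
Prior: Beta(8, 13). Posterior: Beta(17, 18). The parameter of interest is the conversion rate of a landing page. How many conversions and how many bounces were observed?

A Beta(a, b) prior with s successes and f failures in binomial data gives a Beta(a+s, b+f) posterior.
Match parameters: s=17−8=9, f=18−13=5.

9 conversions and 5 bounces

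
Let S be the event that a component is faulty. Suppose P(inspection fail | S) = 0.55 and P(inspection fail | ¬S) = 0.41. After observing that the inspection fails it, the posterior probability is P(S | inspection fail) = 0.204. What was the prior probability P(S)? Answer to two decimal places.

P(S) = 0.16

In odds form, posterior odds = prior odds × likelihood ratio, so prior odds = posterior odds ÷ LR.
Posterior odds = 0.204/(1−0.204) = 0.2563. LR = 0.55/0.41 = 1.3415.
Prior odds = 0.2563/1.3415 = 0.1911, so P(S) = 0.1911/(1+0.1911) ≈ 0.16.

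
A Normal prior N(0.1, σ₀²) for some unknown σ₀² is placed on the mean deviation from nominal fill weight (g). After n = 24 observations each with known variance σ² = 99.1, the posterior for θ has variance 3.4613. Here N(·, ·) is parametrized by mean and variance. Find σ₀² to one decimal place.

For the Normal–Normal model with known σ², precisions add: τ_n = τ₀ + n/σ².
So 1/σ₀² = 1/3.4613 − 24/99.1 = 0.288909 − 0.242180 = 0.046729.
Hence σ₀² = 1/0.046729 ≈ 21.4.

σ₀² = 21.4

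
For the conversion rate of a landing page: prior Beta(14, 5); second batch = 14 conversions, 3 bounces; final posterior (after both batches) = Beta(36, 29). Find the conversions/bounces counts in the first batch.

8 conversions and 21 bounces

Sequential conjugate updates are equivalent to a single update on the pooled data, so total successes = posterior α − prior α and total failures = posterior β − prior β.
Total across both batches: 36−14=22 conversions, 29−5=24 bounces.
Subtract the second batch: 22−14=8 conversions and 24−3=21 bounces.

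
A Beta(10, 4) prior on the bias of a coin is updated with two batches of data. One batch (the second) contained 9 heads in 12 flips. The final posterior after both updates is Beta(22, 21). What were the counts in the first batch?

3 heads and 14 tails

Because Beta–binomial updating is additive in the counts, the combined data contributed (α_post−α_prior, β_post−β_prior) successes and failures.
Total across both batches: 22−10=12 heads, 21−4=17 tails.
Subtract the second batch: 12−9=3 heads and 17−3=14 tails.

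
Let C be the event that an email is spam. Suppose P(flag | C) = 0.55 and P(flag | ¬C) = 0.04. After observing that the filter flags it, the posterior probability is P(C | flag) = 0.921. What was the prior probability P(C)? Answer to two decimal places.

P(C) = 0.46

Bayes' rule in odds form gives O(C|E) = O(C)·[P(E|C)/P(E|¬C)], hence O(C) = O(C|E)/LR.
Posterior odds = 0.921/(1−0.921) = 11.6582. LR = 0.55/0.04 = 13.7500.
Prior odds = 11.6582/13.7500 = 0.8479, so P(C) = 0.8479/(1+0.8479) ≈ 0.46.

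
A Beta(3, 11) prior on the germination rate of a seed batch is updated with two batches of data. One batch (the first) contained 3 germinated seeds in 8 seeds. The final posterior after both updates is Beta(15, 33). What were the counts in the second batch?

Sequential conjugate updates are equivalent to a single update on the pooled data, so total successes = posterior α − prior α and total failures = posterior β − prior β.
Total across both batches: 15−3=12 germinated seeds, 33−11=22 non-germinating seeds.
Subtract the first batch: 12−3=9 germinated seeds and 22−5=17 non-germinating seeds.

9 germinated seeds and 17 non-germinating seeds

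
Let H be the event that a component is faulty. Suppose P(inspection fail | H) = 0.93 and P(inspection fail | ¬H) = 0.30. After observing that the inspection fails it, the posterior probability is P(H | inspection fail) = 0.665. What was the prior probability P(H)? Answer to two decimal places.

P(H) = 0.39

In odds form, posterior odds = prior odds × likelihood ratio, so prior odds = posterior odds ÷ LR.
Posterior odds = 0.665/(1−0.665) = 1.9851. LR = 0.93/0.30 = 3.1000.
Prior odds = 1.9851/3.1000 = 0.6404, so P(H) = 0.6404/(1+0.6404) ≈ 0.39.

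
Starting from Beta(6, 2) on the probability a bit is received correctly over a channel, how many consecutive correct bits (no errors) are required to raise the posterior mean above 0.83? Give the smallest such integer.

k = 4

After k correct bits and 0 errors the posterior is Beta(6+k, 2), with mean (6+k)/(6+2+k).
Set (6+k)/(8+k) > 0.83 and solve: k > (0.83·8 − 6)/(1 − 0.83) = 3.765.
The smallest integer exceeding 3.765 is 4.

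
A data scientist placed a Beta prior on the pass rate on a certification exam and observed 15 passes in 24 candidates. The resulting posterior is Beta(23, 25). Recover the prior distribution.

A Beta(a, b) prior with s successes and f failures in binomial data gives a Beta(a+s, b+f) posterior.
Subtract the data counts: 23−15=8, 25−9=16.

Beta(8, 16)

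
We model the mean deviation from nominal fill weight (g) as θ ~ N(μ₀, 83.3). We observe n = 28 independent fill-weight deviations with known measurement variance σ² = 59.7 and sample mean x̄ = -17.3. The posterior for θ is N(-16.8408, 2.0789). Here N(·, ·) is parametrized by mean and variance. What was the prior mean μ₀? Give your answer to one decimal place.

μ₀ = 1.1

With known observation variance, the Normal–Normal posterior has precision τ_n = τ₀ + n/σ² and mean μ_n = (τ₀μ₀ + (n/σ²)x̄)/τ_n.
Here τ₀ = 1/83.3 = 0.012005 and τ_data = 28/59.7 = 0.469012, so τ_n = 0.481017.
Rearranging for μ₀: μ₀ = (μ_n·τ_n − τ_data·x̄)/τ₀ = (-16.8408·0.481017 − 0.469012·-17.3) / 0.012005 = 0.013197/0.012005 ≈ 1.1.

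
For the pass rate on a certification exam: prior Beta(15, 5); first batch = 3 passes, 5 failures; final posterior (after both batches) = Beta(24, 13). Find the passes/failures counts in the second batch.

Sequential conjugate updates are equivalent to a single update on the pooled data, so total successes = posterior α − prior α and total failures = posterior β − prior β.
Total across both batches: 24−15=9 passes, 13−5=8 failures.
Subtract the first batch: 9−3=6 passes and 8−5=3 failures.

6 passes and 3 failures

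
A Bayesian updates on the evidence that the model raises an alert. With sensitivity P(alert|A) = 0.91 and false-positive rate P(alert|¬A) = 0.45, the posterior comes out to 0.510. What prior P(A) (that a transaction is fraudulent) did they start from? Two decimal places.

P(A) = 0.34

In odds form, posterior odds = prior odds × likelihood ratio, so prior odds = posterior odds ÷ LR.
Posterior odds = 0.510/(1−0.510) = 1.0408. LR = 0.91/0.45 = 2.0222.
Prior odds = 1.0408/2.0222 = 0.5147, so P(A) = 0.5147/(1+0.5147) ≈ 0.34.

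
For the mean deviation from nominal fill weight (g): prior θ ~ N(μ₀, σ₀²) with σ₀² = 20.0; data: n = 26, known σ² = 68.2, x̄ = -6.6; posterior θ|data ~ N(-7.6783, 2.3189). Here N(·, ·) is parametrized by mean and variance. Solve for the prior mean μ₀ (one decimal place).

With known observation variance, the Normal–Normal posterior has precision τ_n = τ₀ + n/σ² and mean μ_n = (τ₀μ₀ + (n/σ²)x̄)/τ_n.
Here τ₀ = 1/20.0 = 0.050000 and τ_data = 26/68.2 = 0.381232, so τ_n = 0.431232.
Rearranging for μ₀: μ₀ = (μ_n·τ_n − τ_data·x̄)/τ₀ = (-7.6783·0.431232 − 0.381232·-6.6) / 0.050000 = -0.794997/0.050000 ≈ -15.9.

μ₀ = -15.9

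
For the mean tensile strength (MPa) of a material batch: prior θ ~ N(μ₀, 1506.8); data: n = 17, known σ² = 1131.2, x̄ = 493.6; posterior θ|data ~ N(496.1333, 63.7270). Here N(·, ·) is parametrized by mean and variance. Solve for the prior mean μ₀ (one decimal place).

With known observation variance, the Normal–Normal posterior has precision τ_n = τ₀ + n/σ² and mean μ_n = (τ₀μ₀ + (n/σ²)x̄)/τ_n.
Here τ₀ = 1/1506.8 = 0.000664 and τ_data = 17/1131.2 = 0.015028, so τ_n = 0.015692.
Rearranging for μ₀: μ₀ = (μ_n·τ_n − τ_data·x̄)/τ₀ = (496.1333·0.015692 − 0.015028·493.6) / 0.000664 = 0.367503/0.000664 ≈ 553.5.

μ₀ = 553.5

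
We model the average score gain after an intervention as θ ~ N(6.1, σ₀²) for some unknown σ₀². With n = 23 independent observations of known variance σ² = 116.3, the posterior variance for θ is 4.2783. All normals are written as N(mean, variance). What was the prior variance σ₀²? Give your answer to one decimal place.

Posterior precision equals prior precision plus data precision: 1/σ_n² = 1/σ₀² + n/σ².
So 1/σ₀² = 1/4.2783 − 23/116.3 = 0.233738 − 0.197764 = 0.035974.
Hence σ₀² = 1/0.035974 ≈ 27.8.

σ₀² = 27.8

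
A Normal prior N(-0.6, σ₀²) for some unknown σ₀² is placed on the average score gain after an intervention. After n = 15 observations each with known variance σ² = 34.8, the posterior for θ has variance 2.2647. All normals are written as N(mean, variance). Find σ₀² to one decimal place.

Posterior precision equals prior precision plus data precision: 1/σ_n² = 1/σ₀² + n/σ².
So 1/σ₀² = 1/2.2647 − 15/34.8 = 0.441560 − 0.431034 = 0.010526.
Hence σ₀² = 1/0.010526 ≈ 95.0.

σ₀² = 95.0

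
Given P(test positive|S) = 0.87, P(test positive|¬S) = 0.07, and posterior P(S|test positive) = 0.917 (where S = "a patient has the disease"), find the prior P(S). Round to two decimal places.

In odds form, posterior odds = prior odds × likelihood ratio, so prior odds = posterior odds ÷ LR.
Posterior odds = 0.917/(1−0.917) = 11.0482. LR = 0.87/0.07 = 12.4286.
Prior odds = 11.0482/12.4286 = 0.8889, so P(S) = 0.8889/(1+0.8889) ≈ 0.47.

P(S) = 0.47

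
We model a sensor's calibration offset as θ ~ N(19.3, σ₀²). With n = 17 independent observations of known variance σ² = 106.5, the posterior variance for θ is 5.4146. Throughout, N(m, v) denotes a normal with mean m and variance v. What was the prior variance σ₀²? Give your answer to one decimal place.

Posterior precision equals prior precision plus data precision: 1/σ_n² = 1/σ₀² + n/σ².
So 1/σ₀² = 1/5.4146 − 17/106.5 = 0.184686 − 0.159624 = 0.025062.
Hence σ₀² = 1/0.025062 ≈ 39.9.

σ₀² = 39.9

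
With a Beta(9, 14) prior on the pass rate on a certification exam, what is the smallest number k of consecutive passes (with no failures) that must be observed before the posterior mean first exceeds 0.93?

k = 178

After k passes and 0 failures the posterior is Beta(9+k, 14), with mean (9+k)/(9+14+k).
Set (9+k)/(23+k) > 0.93 and solve: k > (0.93·23 − 9)/(1 − 0.93) = 177.000.
The smallest integer exceeding 177.000 is 178.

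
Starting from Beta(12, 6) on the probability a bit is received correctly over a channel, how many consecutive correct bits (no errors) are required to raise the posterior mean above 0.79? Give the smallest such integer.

k = 11

After k correct bits and 0 errors the posterior is Beta(12+k, 6), with mean (12+k)/(12+6+k).
Set (12+k)/(18+k) > 0.79 and solve: k > (0.79·18 − 12)/(1 − 0.79) = 10.571.
The smallest integer exceeding 10.571 is 11, and checking k=11: (23)/(29) = 0.7931 > 0.79.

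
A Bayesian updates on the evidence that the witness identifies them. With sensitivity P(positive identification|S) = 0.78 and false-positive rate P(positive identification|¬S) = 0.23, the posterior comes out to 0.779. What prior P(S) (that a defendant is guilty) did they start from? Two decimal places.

In odds form, posterior odds = prior odds × likelihood ratio, so prior odds = posterior odds ÷ LR.
Posterior odds = 0.779/(1−0.779) = 3.5249. LR = 0.78/0.23 = 3.3913.
Prior odds = 3.5249/3.3913 = 1.0394, so P(S) = 1.0394/(1+1.0394) ≈ 0.51.

P(S) = 0.51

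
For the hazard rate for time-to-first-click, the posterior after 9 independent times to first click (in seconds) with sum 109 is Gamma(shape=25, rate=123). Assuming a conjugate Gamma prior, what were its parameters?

Gamma–exponential conjugacy: posterior shape = α + n, posterior rate = β + Σtᵢ.
So α = 25 − 9 = 16 and β = 123 − 109 = 14.

Gamma(shape=16, rate=14)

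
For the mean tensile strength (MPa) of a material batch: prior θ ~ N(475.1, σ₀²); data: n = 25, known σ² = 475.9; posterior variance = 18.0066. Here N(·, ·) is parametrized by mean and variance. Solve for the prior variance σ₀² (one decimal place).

Posterior precision equals prior precision plus data precision: 1/σ_n² = 1/σ₀² + n/σ².
So 1/σ₀² = 1/18.0066 − 25/475.9 = 0.055535 − 0.052532 = 0.003003.
Hence σ₀² = 1/0.003003 ≈ 333.0.

σ₀² = 333.0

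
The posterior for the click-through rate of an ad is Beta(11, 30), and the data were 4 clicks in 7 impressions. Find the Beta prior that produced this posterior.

Beta(7, 27)

Beta is conjugate to the binomial likelihood: posterior = Beta(α+s, β+f).
Subtract the data counts: 11−4=7, 30−3=27.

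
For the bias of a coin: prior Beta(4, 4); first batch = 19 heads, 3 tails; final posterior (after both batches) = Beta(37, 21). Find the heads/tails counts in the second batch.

Sequential conjugate updates are equivalent to a single update on the pooled data, so total successes = posterior α − prior α and total failures = posterior β − prior β.
Total across both batches: 37−4=33 heads, 21−4=17 tails.
Subtract the first batch: 33−19=14 heads and 17−3=14 tails.

14 heads and 14 tails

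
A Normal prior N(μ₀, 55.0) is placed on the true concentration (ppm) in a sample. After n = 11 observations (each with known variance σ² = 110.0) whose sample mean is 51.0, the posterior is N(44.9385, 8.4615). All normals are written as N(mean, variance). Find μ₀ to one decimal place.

The posterior mean is a precision-weighted average: μ_n = (τ₀μ₀ + τ_data·x̄)/(τ₀+τ_data), with τ₀=1/σ₀² and τ_data=n/σ².
Here τ₀ = 1/55.0 = 0.018182 and τ_data = 11/110.0 = 0.100000, so τ_n = 0.118182.
Rearranging for μ₀: μ₀ = (μ_n·τ_n − τ_data·x̄)/τ₀ = (44.9385·0.118182 − 0.100000·51.0) / 0.018182 = 0.210922/0.018182 ≈ 11.6.

μ₀ = 11.6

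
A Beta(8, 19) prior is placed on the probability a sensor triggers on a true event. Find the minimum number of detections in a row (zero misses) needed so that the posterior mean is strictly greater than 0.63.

k = 25

After k detections and 0 misses the posterior is Beta(8+k, 19), with mean (8+k)/(8+19+k).
Set (8+k)/(27+k) > 0.63 and solve: k > (0.63·27 − 8)/(1 − 0.63) = 24.351.
The smallest integer exceeding 24.351 is 25.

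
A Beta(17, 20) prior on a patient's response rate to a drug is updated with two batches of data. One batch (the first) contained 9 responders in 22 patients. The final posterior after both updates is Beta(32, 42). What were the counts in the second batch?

Sequential conjugate updates are equivalent to a single update on the pooled data, so total successes = posterior α − prior α and total failures = posterior β − prior β.
Total across both batches: 32−17=15 responders, 42−20=22 non-responders.
Subtract the first batch: 15−9=6 responders and 22−13=9 non-responders.

6 responders and 9 non-responders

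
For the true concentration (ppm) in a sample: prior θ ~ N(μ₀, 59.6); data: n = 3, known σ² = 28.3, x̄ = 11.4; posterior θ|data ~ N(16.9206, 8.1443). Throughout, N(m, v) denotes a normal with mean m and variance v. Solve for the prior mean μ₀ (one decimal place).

The posterior mean is a precision-weighted average: μ_n = (τ₀μ₀ + τ_data·x̄)/(τ₀+τ_data), with τ₀=1/σ₀² and τ_data=n/σ².
Here τ₀ = 1/59.6 = 0.016779 and τ_data = 3/28.3 = 0.106007, so τ_n = 0.122786.
Rearranging for μ₀: μ₀ = (μ_n·τ_n − τ_data·x̄)/τ₀ = (16.9206·0.122786 − 0.106007·11.4) / 0.016779 = 0.869133/0.016779 ≈ 51.8.

μ₀ = 51.8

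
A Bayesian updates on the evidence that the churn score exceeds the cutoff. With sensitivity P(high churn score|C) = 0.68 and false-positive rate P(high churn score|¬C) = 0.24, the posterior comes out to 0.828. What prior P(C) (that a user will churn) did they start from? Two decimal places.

P(C) = 0.63

In odds form, posterior odds = prior odds × likelihood ratio, so prior odds = posterior odds ÷ LR.
Posterior odds = 0.828/(1−0.828) = 4.8140. LR = 0.68/0.24 = 2.8333.
Prior odds = 4.8140/2.8333 = 1.6991, so P(C) = 1.6991/(1+1.6991) ≈ 0.63.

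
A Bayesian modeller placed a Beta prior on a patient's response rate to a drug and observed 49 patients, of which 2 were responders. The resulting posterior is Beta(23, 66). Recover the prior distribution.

A Beta(α, β) prior with s successes and f failures in binomial data gives a Beta(α+s, β+f) posterior.
Subtract the data counts: 23−2=21, 66−47=19.

Beta(21, 19)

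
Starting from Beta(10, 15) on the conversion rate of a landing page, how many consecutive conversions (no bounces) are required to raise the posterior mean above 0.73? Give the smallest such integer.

k = 31

After k conversions and 0 bounces the posterior is Beta(10+k, 15), with mean (10+k)/(10+15+k).
Set (10+k)/(25+k) > 0.73 and solve: k > (0.73·25 − 10)/(1 − 0.73) = 30.556.
The smallest integer exceeding 30.556 is 31.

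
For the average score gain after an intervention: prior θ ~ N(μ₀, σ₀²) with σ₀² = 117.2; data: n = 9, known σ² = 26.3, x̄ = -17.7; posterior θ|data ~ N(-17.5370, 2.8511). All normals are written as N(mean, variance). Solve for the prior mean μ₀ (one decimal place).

With known observation variance, the Normal–Normal posterior has precision τ_n = τ₀ + n/σ² and mean μ_n = (τ₀μ₀ + (n/σ²)x̄)/τ_n.
Here τ₀ = 1/117.2 = 0.008532 and τ_data = 9/26.3 = 0.342205, so τ_n = 0.350737.
Rearranging for μ₀: μ₀ = (μ_n·τ_n − τ_data·x̄)/τ₀ = (-17.5370·0.350737 − 0.342205·-17.7) / 0.008532 = -0.093846/0.008532 ≈ -11.0.

μ₀ = -11.0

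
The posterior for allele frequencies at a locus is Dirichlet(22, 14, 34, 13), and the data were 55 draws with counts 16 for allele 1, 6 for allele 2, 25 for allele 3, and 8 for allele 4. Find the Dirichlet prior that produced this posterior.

Dirichlet(6, 8, 9, 5)

For a Dirichlet(α) prior with multinomial counts c, the posterior is Dirichlet(α + c) componentwise.
Subtract each count from the matching posterior parameter: 22−16=6, 14−6=8, 34−25=9, 13−8=5.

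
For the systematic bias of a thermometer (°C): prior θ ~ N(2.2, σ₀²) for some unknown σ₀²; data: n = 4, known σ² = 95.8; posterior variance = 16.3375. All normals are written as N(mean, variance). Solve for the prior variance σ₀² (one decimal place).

σ₀² = 51.4

For the Normal–Normal model with known σ², precisions add: τ_n = τ₀ + n/σ².
So 1/σ₀² = 1/16.3375 − 4/95.8 = 0.061209 − 0.041754 = 0.019455.
Hence σ₀² = 1/0.019455 ≈ 51.4.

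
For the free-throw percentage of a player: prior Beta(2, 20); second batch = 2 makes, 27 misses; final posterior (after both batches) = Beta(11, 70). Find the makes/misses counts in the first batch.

Sequential conjugate updates are equivalent to a single update on the pooled data, so total successes = posterior α − prior α and total failures = posterior β − prior β.
Total across both batches: 11−2=9 makes, 70−20=50 misses.
Subtract the second batch: 9−2=7 makes and 50−27=23 misses.

7 makes and 23 misses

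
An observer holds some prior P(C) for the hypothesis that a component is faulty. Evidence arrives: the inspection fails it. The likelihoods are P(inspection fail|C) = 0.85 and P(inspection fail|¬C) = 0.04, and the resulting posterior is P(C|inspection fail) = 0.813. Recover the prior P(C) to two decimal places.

In odds form, posterior odds = prior odds × likelihood ratio, so prior odds = posterior odds ÷ LR.
Posterior odds = 0.813/(1−0.813) = 4.3476. LR = 0.85/0.04 = 21.2500.
Prior odds = 4.3476/21.2500 = 0.2046, so P(C) = 0.2046/(1+0.2046) ≈ 0.17.

P(C) = 0.17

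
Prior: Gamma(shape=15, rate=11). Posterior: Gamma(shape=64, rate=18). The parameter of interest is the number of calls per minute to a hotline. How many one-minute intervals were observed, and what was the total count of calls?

A Gamma(α, β) prior (rate parametrization) on a Poisson rate with n observations summing to S gives posterior Gamma(α+S, β+n).
Matching: Σxᵢ = 64 − 15 = 49 and n = 18 − 11 = 7.

n = 7 one-minute intervals with total 49 calls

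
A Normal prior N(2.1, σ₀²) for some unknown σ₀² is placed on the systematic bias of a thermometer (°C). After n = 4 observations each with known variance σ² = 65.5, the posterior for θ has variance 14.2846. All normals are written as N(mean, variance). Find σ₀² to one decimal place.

For the Normal–Normal model with known σ², precisions add: τ_n = τ₀ + n/σ².
So 1/σ₀² = 1/14.2846 − 4/65.5 = 0.070005 − 0.061069 = 0.008936.
Hence σ₀² = 1/0.008936 ≈ 111.9.

σ₀² = 111.9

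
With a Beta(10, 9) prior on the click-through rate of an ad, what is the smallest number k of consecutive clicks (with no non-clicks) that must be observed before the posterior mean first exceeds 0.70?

k = 12

After k clicks and 0 non-clicks the posterior is Beta(10+k, 9), with mean (10+k)/(10+9+k).
Set (10+k)/(19+k) > 0.70 and solve: k > (0.70·19 − 10)/(1 − 0.70) = 11.000.
The smallest integer exceeding 11.000 is 12, and checking k=12: (22)/(31) = 0.7097 > 0.70.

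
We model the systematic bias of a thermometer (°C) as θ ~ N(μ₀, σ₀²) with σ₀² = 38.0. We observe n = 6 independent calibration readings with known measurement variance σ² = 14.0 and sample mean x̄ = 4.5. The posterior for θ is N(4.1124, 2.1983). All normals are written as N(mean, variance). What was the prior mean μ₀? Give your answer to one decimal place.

μ₀ = -2.2

With known observation variance, the Normal–Normal posterior has precision τ_n = τ₀ + n/σ² and mean μ_n = (τ₀μ₀ + (n/σ²)x̄)/τ_n.
Here τ₀ = 1/38.0 = 0.026316 and τ_data = 6/14.0 = 0.428571, so τ_n = 0.454887.
Rearranging for μ₀: μ₀ = (μ_n·τ_n − τ_data·x̄)/τ₀ = (4.1124·0.454887 − 0.428571·4.5) / 0.026316 = -0.057892/0.026316 ≈ -2.2.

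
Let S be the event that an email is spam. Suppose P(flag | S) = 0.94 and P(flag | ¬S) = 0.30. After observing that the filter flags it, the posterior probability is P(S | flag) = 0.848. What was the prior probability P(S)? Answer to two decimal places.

P(S) = 0.64

In odds form, posterior odds = prior odds × likelihood ratio, so prior odds = posterior odds ÷ LR.
Posterior odds = 0.848/(1−0.848) = 5.5789. LR = 0.94/0.30 = 3.1333.
Prior odds = 5.5789/3.1333 = 1.7805, so P(S) = 1.7805/(1+1.7805) ≈ 0.64.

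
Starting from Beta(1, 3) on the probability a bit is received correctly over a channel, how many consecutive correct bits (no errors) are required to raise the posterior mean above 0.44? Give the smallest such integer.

k = 2

After k correct bits and 0 errors the posterior is Beta(1+k, 3), with mean (1+k)/(1+3+k).
Set (1+k)/(4+k) > 0.44 and solve: k > (0.44·4 − 1)/(1 − 0.44) = 1.357.
The smallest integer exceeding 1.357 is 2, and checking k=2: (3)/(6) = 0.5000 > 0.44.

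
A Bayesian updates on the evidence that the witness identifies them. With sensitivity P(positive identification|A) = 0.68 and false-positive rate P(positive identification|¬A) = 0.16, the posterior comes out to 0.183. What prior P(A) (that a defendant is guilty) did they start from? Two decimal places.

P(A) = 0.05

In odds form, posterior odds = prior odds × likelihood ratio, so prior odds = posterior odds ÷ LR.
Posterior odds = 0.183/(1−0.183) = 0.2240. LR = 0.68/0.16 = 4.2500.
Prior odds = 0.2240/4.2500 = 0.0527, so P(A) = 0.0527/(1+0.0527) ≈ 0.05.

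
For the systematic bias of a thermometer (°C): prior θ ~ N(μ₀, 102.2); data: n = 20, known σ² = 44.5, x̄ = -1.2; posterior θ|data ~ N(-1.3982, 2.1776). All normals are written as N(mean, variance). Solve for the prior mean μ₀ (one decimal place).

μ₀ = -10.5

With known observation variance, the Normal–Normal posterior has precision τ_n = τ₀ + n/σ² and mean μ_n = (τ₀μ₀ + (n/σ²)x̄)/τ_n.
Here τ₀ = 1/102.2 = 0.009785 and τ_data = 20/44.5 = 0.449438, so τ_n = 0.459223.
Rearranging for μ₀: μ₀ = (μ_n·τ_n − τ_data·x̄)/τ₀ = (-1.3982·0.459223 − 0.449438·-1.2) / 0.009785 = -0.102760/0.009785 ≈ -10.5.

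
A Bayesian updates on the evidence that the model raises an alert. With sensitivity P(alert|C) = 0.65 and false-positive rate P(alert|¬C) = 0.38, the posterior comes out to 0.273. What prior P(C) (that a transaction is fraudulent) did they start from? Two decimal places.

In odds form, posterior odds = prior odds × likelihood ratio, so prior odds = posterior odds ÷ LR.
Posterior odds = 0.273/(1−0.273) = 0.3755. LR = 0.65/0.38 = 1.7105.
Prior odds = 0.3755/1.7105 = 0.2195, so P(C) = 0.2195/(1+0.2195) ≈ 0.18.

P(C) = 0.18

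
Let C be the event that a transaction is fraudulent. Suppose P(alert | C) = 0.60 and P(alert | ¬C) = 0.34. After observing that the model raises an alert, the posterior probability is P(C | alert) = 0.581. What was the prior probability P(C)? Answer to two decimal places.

P(C) = 0.44

Bayes' rule in odds form gives O(C|E) = O(C)·[P(E|C)/P(E|¬C)], hence O(C) = O(C|E)/LR.
Posterior odds = 0.581/(1−0.581) = 1.3866. LR = 0.60/0.34 = 1.7647.
Prior odds = 1.3866/1.7647 = 0.7857, so P(C) = 0.7857/(1+0.7857) ≈ 0.44.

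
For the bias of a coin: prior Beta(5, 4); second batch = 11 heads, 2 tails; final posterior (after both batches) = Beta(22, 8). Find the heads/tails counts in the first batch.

6 heads and 2 tails

Because Beta–binomial updating is additive in the counts, the combined data contributed (α_post−α_prior, β_post−β_prior) successes and failures.
Total across both batches: 22−5=17 heads, 8−4=4 tails.
Subtract the second batch: 17−11=6 heads and 4−2=2 tails.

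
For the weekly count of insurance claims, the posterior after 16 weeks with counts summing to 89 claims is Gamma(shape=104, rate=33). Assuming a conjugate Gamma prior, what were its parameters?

Gamma(shape=15, rate=17)

Gamma–Poisson conjugacy: posterior shape = α + Σxᵢ, posterior rate = β + n.
So α = 104 − 89 = 15 and β = 33 − 16 = 17.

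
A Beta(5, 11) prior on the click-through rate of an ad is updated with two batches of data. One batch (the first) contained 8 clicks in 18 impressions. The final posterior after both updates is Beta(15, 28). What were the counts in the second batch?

2 clicks and 7 non-clicks

Because Beta–binomial updating is additive in the counts, the combined data contributed (α_post−α_prior, β_post−β_prior) successes and failures.
Total across both batches: 15−5=10 clicks, 28−11=17 non-clicks.
Subtract the first batch: 10−8=2 clicks and 17−10=7 non-clicks.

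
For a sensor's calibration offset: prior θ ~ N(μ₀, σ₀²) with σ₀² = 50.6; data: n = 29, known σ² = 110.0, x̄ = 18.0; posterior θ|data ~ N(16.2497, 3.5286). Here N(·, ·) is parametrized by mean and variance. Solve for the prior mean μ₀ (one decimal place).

The posterior mean is a precision-weighted average: μ_n = (τ₀μ₀ + τ_data·x̄)/(τ₀+τ_data), with τ₀=1/σ₀² and τ_data=n/σ².
Here τ₀ = 1/50.6 = 0.019763 and τ_data = 29/110.0 = 0.263636, so τ_n = 0.283399.
Rearranging for μ₀: μ₀ = (μ_n·τ_n − τ_data·x̄)/τ₀ = (16.2497·0.283399 − 0.263636·18.0) / 0.019763 = -0.140299/0.019763 ≈ -7.1.

μ₀ = -7.1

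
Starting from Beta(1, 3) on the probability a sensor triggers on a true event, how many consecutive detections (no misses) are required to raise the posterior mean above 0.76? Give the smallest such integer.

After k detections and 0 misses the posterior is Beta(1+k, 3), with mean (1+k)/(1+3+k).
Set (1+k)/(4+k) > 0.76 and solve: k > (0.76·4 − 1)/(1 − 0.76) = 8.500.
The smallest integer exceeding 8.500 is 9.

k = 9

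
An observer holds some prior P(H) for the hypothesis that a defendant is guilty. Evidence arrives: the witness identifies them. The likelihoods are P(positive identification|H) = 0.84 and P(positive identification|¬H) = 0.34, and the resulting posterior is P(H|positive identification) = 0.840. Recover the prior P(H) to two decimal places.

In odds form, posterior odds = prior odds × likelihood ratio, so prior odds = posterior odds ÷ LR.
Posterior odds = 0.840/(1−0.840) = 5.2500. LR = 0.84/0.34 = 2.4706.
Prior odds = 5.2500/2.4706 = 2.1250, so P(H) = 2.1250/(1+2.1250) ≈ 0.68.

P(H) = 0.68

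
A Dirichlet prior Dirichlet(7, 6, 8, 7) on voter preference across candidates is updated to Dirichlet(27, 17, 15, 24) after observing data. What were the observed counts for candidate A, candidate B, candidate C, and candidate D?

counts (20, 11, 7, 17)

For a Dirichlet(α) prior with multinomial counts c, the posterior is Dirichlet(α + c) componentwise.
Counts are posterior − prior componentwise: 27−7=20, 17−6=11, 15−8=7, 24−7=17.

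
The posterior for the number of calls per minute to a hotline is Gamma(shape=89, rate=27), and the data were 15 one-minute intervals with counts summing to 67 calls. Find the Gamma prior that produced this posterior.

Gamma(shape=22, rate=12)

Gamma–Poisson conjugacy: posterior shape = α + Σxᵢ, posterior rate = β + n.
So α = 89 − 67 = 22 and β = 27 − 15 = 12.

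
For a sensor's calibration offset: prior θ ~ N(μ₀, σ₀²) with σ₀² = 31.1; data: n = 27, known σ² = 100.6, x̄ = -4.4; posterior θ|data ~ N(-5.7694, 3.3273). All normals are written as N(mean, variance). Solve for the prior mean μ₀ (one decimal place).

With known observation variance, the Normal–Normal posterior has precision τ_n = τ₀ + n/σ² and mean μ_n = (τ₀μ₀ + (n/σ²)x̄)/τ_n.
Here τ₀ = 1/31.1 = 0.032154 and τ_data = 27/100.6 = 0.268390, so τ_n = 0.300544.
Rearranging for μ₀: μ₀ = (μ_n·τ_n − τ_data·x̄)/τ₀ = (-5.7694·0.300544 − 0.268390·-4.4) / 0.032154 = -0.553043/0.032154 ≈ -17.2.

μ₀ = -17.2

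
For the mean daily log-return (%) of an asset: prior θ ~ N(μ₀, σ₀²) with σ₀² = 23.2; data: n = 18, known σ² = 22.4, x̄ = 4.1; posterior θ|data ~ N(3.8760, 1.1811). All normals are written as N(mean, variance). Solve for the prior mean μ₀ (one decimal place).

μ₀ = -0.3

The posterior mean is a precision-weighted average: μ_n = (τ₀μ₀ + τ_data·x̄)/(τ₀+τ_data), with τ₀=1/σ₀² and τ_data=n/σ².
Here τ₀ = 1/23.2 = 0.043103 and τ_data = 18/22.4 = 0.803571, so τ_n = 0.846674.
Rearranging for μ₀: μ₀ = (μ_n·τ_n − τ_data·x̄)/τ₀ = (3.8760·0.846674 − 0.803571·4.1) / 0.043103 = -0.012933/0.043103 ≈ -0.3.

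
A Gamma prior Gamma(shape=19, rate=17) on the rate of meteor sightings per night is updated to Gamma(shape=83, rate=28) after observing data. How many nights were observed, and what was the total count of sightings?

n = 11 nights with total 64 sightings

Gamma–Poisson conjugacy: posterior shape = α + Σxᵢ, posterior rate = β + n.
Matching: Σxᵢ = 83 − 19 = 64 and n = 28 − 17 = 11.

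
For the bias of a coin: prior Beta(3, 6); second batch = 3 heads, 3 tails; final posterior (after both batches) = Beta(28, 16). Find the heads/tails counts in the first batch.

22 heads and 7 tails

Sequential conjugate updates are equivalent to a single update on the pooled data, so total successes = posterior α − prior α and total failures = posterior β − prior β.
Total across both batches: 28−3=25 heads, 16−6=10 tails.
Subtract the second batch: 25−3=22 heads and 10−3=7 tails.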